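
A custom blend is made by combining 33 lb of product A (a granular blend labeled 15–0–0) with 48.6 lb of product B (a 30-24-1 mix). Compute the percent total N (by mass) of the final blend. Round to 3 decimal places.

23.934% N

Total mass = 33 + 48.6 = 81.6 lb.
N mass = 15%×33 + 30%×48.6 = 19.53 lb.
% N = 19.53 / 81.6 = 23.9338%.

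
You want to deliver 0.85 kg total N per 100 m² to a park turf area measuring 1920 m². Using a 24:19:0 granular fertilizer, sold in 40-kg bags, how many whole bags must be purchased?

2 bags

Product per 100 m² = 0.85 / 24% = 3.54167 kg.
Total product = 3.54167 × 1920 / 100 = 68 kg.
Bags = ⌈68 / 40⌉ = 2.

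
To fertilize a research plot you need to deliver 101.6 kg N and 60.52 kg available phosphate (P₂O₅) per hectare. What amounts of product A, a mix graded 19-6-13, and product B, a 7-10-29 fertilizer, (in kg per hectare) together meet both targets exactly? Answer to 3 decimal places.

400.243 kg product A, 365.054 kg product B

Per-hectare balance (a = product A, b = product B):
N: 0.19·a + 0.07·b = 101.6
P₂O₅: 0.06·a + 0.1·b = 60.52
Eliminate a: (row1) − 0.19/0.06·(row2) → -0.246667·b = -90.0467, so b = 365.0541.
Back-substitute: a = (101.6 − 0.07·365.0541) / 0.19 = 400.2432.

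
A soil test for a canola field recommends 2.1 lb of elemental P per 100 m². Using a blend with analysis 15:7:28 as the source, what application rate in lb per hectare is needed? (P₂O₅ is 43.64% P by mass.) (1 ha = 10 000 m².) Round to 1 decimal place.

6874.4 lb of product per hectare

As P₂O₅: 2.1 / 0.4364 = 4.8121 lb per 100 m².
Product per 100 m² = 4.8121 / 7% = 68.7443 lb.
Convert to per hectare: 68.7443 × 100 = 6874.43 lb.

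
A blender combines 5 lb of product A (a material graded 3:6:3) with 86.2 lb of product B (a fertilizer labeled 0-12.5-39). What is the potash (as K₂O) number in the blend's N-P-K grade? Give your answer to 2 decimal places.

Total mass = 5 + 86.2 = 91.2 lb.
K₂O mass = 3%×5 + 39%×86.2 = 33.768 lb.
% K₂O = 33.768 / 91.2 = 37.0263%.

37.03% K₂O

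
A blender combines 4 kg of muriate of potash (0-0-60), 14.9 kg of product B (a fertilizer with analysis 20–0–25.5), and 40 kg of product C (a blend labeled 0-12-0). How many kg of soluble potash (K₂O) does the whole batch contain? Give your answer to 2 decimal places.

6.20 kg K₂O

K₂O mass = 60%×4 + 25.5%×14.9 + 0%×40 = 6.1995 kg.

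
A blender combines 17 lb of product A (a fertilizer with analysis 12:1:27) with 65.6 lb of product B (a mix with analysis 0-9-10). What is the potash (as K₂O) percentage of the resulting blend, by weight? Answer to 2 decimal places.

Total mass = 17 + 65.6 = 82.6 lb.
K₂O mass = 27%×17 + 10%×65.6 = 11.15 lb.
% K₂O = 11.15 / 82.6 = 13.4988%.

13.50% K₂O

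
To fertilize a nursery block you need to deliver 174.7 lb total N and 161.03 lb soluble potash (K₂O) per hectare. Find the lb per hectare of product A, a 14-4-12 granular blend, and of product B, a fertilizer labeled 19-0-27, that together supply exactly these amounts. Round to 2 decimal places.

Let a = lb of product A, b = lb of product B (per hectare).
N: 0.14·a + 0.19·b = 174.7
K₂O: 0.12·a + 0.27·b = 161.03
Eliminate b: (row1) − 0.19/0.27·(row2) → 0.0555556·a = 61.3826, so a = 1104.887.
Then b = (161.03 − 0.12·1104.887) / 0.27 = 105.347.

1104.89 lb product A, 105.35 lb product B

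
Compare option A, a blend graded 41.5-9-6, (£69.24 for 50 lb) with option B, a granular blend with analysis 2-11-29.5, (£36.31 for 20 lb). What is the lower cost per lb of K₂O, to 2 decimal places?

option A: K₂O per bag = 50 × 6% = 3 lb; cost = 69.24 / 3 = £23.0800/lb K₂O.
option B: K₂O per bag = 20 × 29.5% = 5.9 lb; cost = 36.31 / 5.9 = £6.1542/lb K₂O.
option B is cheaper.

£6.15 per lb K₂O (option B)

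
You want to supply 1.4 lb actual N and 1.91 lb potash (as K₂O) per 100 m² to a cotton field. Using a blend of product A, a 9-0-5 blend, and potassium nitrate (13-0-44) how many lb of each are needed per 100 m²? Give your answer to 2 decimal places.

Let a = lb of product A, b = lb of potassium nitrate (per 100 m²).
N: 0.09·a + 0.13·b = 1.4
K₂O: 0.05·a + 0.44·b = 1.91
Eliminate b: (row1) − 0.13/0.44·(row2) → 0.0752273·a = 0.835682, so a = 11.1088.
Then b = (1.91 − 0.05·11.1088) / 0.44 = 3.07855.

11.11 lb product A, 3.08 lb potassium nitrate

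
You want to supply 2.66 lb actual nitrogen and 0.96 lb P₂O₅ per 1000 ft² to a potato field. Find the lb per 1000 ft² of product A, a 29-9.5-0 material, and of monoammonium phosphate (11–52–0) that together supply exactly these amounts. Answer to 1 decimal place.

Let a = lb of product A, b = lb of monoammonium phosphate (per 1000 ft²).
N: 0.29·a + 0.11·b = 2.66
P₂O₅: 0.095·a + 0.52·b = 0.96
Eliminate a: (row1) − 0.29/0.095·(row2) → -1.47737·b = -0.270526, so b = 0.183114.
Back-substitute: a = (2.66 − 0.11·0.183114) / 0.29 = 9.10296.

9.1 lb product A, 0.2 lb monoammonium phosphate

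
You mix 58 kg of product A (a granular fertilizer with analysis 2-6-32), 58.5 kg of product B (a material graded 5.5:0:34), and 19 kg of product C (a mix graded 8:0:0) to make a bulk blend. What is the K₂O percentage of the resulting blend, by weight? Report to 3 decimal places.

28.376% K₂O

Total mass = 58 + 58.5 + 19 = 135.5 kg.
K₂O mass = 32%×58 + 34%×58.5 + 0%×19 = 38.45 kg.
% K₂O = 38.45 / 135.5 = 28.3764%.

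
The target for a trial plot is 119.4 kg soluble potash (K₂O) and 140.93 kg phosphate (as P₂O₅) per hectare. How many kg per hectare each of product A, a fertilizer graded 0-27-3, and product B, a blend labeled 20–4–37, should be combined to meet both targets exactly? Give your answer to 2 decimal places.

479.92 kg product A, 283.79 kg product B

With a, b = kg per hectare of product A and product B:
K₂O: 0.03·a + 0.37·b = 119.4
P₂O₅: 0.27·a + 0.04·b = 140.93
From row1: a = (119.4 − 0.37·b) / 0.03.
Into row2: 0.27·(119.4 − 0.37·b)/0.03 + 0.04·b = 140.93 → b = 283.7903, a = 479.91996.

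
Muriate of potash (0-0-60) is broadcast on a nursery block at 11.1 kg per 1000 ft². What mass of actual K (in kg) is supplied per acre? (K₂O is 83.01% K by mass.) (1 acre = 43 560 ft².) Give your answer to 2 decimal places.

K₂O per 1000 ft² = 11.1 × 60% = 6.66 kg.
Elemental K = 6.66 × 0.8301 = 5.52847 kg per 1000 ft².
Convert to per acre: 5.52847 × 43.56 = 240.81998 kg.

240.82 kg K per acre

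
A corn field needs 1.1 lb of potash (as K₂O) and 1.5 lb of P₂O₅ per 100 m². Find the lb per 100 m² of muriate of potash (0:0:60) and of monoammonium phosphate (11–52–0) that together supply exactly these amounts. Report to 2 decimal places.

Per-100 m² balance (a = muriate of potash, b = monoammonium phosphate):
K₂O: 0.6·a + 0·b = 1.1
P₂O₅: 0·a + 0.52·b = 1.5
Solving simultaneously: a = 1.83333, b = 2.88462.

1.83 lb muriate of potash, 2.88 lb monoammonium phosphate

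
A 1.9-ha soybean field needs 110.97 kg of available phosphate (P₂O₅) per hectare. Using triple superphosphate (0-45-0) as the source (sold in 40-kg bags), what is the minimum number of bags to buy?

Product per hectare = 110.97 / 45% = 246.6 kg.
Total product = 246.6 × 1.9 = 468.54 kg.
Bags = ⌈468.54 / 40⌉ = 12.

12 bags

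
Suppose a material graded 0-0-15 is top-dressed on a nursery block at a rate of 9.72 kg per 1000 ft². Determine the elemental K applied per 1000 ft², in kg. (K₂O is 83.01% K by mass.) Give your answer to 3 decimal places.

1.210 kg K per thousand sq ft

K₂O per 1000 ft² = 9.72 × 15% = 1.458 kg.
Elemental K = 1.458 × 0.8301 = 1.21029 kg per 1000 ft².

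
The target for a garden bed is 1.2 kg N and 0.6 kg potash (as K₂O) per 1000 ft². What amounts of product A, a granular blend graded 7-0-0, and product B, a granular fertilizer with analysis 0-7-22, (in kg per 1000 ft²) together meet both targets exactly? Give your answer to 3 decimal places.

With a, b = kg per 1000 ft² of product A and product B:
N: 0.07·a + 0·b = 1.2
K₂O: 0·a + 0.22·b = 0.6
Solving simultaneously: a = 17.1429, b = 2.72727.

17.143 kg product A, 2.727 kg product B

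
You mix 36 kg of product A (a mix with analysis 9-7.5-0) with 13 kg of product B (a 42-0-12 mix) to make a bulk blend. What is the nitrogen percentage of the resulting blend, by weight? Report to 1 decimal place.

17.8% N

Total mass = 36 + 13 = 49 kg.
N mass = 9%×36 + 42%×13 = 8.7 kg.
% N = 8.7 / 49 = 17.7551%.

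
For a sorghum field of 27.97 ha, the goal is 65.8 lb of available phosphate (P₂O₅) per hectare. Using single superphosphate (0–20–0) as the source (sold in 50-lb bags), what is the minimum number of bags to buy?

Product per hectare = 65.8 / 20% = 329 lb.
Total product = 329 × 27.97 = 9202.13 lb.
Bags = ⌈9202.13 / 50⌉ = 185.

185 bags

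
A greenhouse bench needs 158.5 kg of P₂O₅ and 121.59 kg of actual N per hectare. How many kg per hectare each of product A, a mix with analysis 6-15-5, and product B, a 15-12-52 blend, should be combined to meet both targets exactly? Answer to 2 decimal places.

600.27 kg product A, 570.49 kg product B

Let a = kg of product A, b = kg of product B (per hectare).
P₂O₅: 0.15·a + 0.12·b = 158.5
N: 0.06·a + 0.15·b = 121.59
Solving simultaneously: a = 600.2745, b = 570.4902.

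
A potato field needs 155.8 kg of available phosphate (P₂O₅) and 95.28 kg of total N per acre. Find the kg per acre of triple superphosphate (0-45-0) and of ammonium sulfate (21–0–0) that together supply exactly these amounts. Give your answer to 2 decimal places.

346.22 kg triple superphosphate, 453.71 kg ammonium sulfate

Let a = kg of triple superphosphate, b = kg of ammonium sulfate (per acre).
P₂O₅: 0.45·a + 0·b = 155.8
N: 0·a + 0.21·b = 95.28
Solving simultaneously: a = 346.222, b = 453.714.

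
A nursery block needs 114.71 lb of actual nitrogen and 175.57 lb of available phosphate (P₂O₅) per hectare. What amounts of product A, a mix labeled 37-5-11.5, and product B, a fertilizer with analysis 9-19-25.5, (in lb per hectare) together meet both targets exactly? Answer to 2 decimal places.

Per-hectare balance (a = product A, b = product B):
N: 0.37·a + 0.09·b = 114.71
P₂O₅: 0.05·a + 0.19·b = 175.57
From row1: a = (114.71 − 0.09·b) / 0.37.
Into row2: 0.05·(114.71 − 0.09·b)/0.37 + 0.19·b = 175.57 → b = 900.082, a = 91.0881.

91.09 lb product A, 900.08 lb product B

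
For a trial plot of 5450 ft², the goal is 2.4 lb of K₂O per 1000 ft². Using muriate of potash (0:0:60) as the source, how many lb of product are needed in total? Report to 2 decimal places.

21.80 lb

Product per 1000 ft² = 2.4 / 60% = 4 lb.
Total product = 4 × 5450 / 1000 = 21.8 lb.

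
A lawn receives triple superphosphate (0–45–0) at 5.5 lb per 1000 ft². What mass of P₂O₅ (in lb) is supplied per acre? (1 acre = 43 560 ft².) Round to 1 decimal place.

107.8 lb P₂O₅ per acre

P₂O₅ per 1000 ft² = 5.5 × 45% = 2.475 lb.
Convert to per acre: 2.475 × 43.56 = 107.811 lb.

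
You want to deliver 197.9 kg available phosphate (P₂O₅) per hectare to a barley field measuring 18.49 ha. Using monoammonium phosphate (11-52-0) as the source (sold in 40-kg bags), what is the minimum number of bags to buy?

176 bags

Product per hectare = 197.9 / 52% = 380.577 kg.
Total product = 380.577 × 18.49 = 7036.87 kg.
Bags = ⌈7036.87 / 40⌉ = 176.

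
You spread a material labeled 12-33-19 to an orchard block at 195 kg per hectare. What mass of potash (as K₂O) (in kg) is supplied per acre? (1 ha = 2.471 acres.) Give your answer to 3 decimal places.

14.994 kg K₂O per acre

K₂O per hectare = 195 × 19% = 37.05 kg.
Convert to per acre: 37.05 × 0.404694 = 14.9939 kg.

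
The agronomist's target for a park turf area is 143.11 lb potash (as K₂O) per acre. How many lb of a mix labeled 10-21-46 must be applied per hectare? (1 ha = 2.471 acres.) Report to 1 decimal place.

Product per acre = 143.11 / 46% = 311.109 lb.
Convert to per hectare: 311.109 × 2.471 = 768.7496 lb.

768.7 lb of product per hectare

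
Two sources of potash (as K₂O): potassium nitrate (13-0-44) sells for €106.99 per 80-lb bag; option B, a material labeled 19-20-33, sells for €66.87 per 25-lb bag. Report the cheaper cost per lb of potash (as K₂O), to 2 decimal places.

€3.04 per lb K₂O (potassium nitrate)

potassium nitrate: K₂O per bag = 80 × 44% = 35.2 lb; cost = 106.99 / 35.2 = €3.0395/lb K₂O.
option B: K₂O per bag = 25 × 33% = 8.25 lb; cost = 66.87 / 8.25 = €8.1055/lb K₂O.
potassium nitrate is cheaper.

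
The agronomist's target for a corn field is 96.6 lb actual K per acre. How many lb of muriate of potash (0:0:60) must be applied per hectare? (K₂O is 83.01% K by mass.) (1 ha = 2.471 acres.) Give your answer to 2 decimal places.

As K₂O: 96.6 / 0.8301 = 116.372 lb per acre.
Product per acre = 116.372 / 60% = 193.953 lb.
Convert to per hectare: 193.953 × 2.471 = 479.257 lb.

479.26 lb of product per hectare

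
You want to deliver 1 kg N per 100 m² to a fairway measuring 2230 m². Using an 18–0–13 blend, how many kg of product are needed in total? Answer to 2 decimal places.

Product per 100 m² = 1 / 18% = 5.55556 kg.
Total product = 5.55556 × 2230 / 100 = 123.889 kg.

123.89 kg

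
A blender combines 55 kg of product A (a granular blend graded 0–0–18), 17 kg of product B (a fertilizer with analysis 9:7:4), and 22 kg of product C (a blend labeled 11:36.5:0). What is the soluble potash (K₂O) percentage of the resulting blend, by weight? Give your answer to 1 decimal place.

Total mass = 55 + 17 + 22 = 94 kg.
K₂O mass = 18%×55 + 4%×17 + 0%×22 = 10.58 kg.
% K₂O = 10.58 / 94 = 11.2553%.

11.3% K₂O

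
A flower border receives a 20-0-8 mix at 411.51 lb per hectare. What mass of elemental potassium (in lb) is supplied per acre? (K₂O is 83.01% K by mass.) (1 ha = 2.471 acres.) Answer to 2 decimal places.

K₂O per hectare = 411.51 × 8% = 32.9208 lb.
Elemental K = 32.9208 × 0.8301 = 27.3276 lb per hectare.
Convert to per acre: 27.3276 × 0.404694 = 11.0593 lb.

11.06 lb K per acre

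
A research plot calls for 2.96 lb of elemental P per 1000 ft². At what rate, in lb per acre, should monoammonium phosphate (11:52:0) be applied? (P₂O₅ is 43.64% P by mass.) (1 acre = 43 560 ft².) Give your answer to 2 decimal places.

As P₂O₅: 2.96 / 0.4364 = 6.78277 lb per 1000 ft².
Product per 1000 ft² = 6.78277 / 52% = 13.0438 lb.
Convert to per acre: 13.0438 × 43.56 = 568.187 lb.

568.19 lb of product per acre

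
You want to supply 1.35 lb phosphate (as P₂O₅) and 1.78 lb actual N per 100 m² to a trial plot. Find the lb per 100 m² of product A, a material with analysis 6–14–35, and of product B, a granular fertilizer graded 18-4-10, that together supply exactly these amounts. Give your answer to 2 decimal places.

Per-100 m² balance (a = product A, b = product B):
P₂O₅: 0.14·a + 0.04·b = 1.35
N: 0.06·a + 0.18·b = 1.78
Eliminate a: (row1) − 0.14/0.06·(row2) → -0.38·b = -2.80333, so b = 7.37719.
Back-substitute: a = (1.35 − 0.04·7.37719) / 0.14 = 7.53509.

7.54 lb product A, 7.38 lb product B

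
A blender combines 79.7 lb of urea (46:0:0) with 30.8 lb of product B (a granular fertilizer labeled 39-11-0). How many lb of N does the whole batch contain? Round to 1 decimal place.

48.7 lb N

N mass = 46%×79.7 + 39%×30.8 = 48.674 lb.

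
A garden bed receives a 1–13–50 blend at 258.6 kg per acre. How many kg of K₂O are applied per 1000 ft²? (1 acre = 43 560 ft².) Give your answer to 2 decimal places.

K₂O per acre = 258.6 × 50% = 129.3 kg.
Convert to per 1000 ft²: 129.3 × 0.0229568 = 2.96832 kg.

2.97 kg K₂O per thousand sq ft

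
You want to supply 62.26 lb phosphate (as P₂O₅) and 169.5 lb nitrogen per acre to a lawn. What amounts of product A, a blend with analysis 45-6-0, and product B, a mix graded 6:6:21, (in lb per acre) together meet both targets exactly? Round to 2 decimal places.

Let a = lb of product A, b = lb of product B (per acre).
P₂O₅: 0.06·a + 0.06·b = 62.26
N: 0.45·a + 0.06·b = 169.5
From row1: a = (62.26 − 0.06·b) / 0.06.
Into row2: 0.45·(62.26 − 0.06·b)/0.06 + 0.06·b = 169.5 → b = 762.692, a = 274.974.

274.97 lb product A, 762.69 lb product B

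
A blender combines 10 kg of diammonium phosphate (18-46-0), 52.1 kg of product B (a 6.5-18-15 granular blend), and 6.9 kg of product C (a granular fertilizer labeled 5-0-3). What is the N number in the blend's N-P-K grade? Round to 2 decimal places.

8.02% N

Total mass = 10 + 52.1 + 6.9 = 69 kg.
N mass = 18%×10 + 6.5%×52.1 + 5%×6.9 = 5.5315 kg.
% N = 5.5315 / 69 = 8.01667%.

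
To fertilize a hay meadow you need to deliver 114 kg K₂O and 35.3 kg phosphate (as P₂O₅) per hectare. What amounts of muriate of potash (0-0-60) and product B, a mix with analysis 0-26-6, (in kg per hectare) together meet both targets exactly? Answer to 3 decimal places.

With a, b = kg per hectare of muriate of potash and product B:
K₂O: 0.6·a + 0.06·b = 114
P₂O₅: 0·a + 0.26·b = 35.3
Solving simultaneously: a = 176.4231, b = 135.7692.

176.423 kg muriate of potash, 135.769 kg product B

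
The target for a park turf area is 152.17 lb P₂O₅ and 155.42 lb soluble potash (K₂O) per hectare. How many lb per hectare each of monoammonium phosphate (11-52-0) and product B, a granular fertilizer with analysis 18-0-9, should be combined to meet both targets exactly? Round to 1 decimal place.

292.6 lb monoammonium phosphate, 1726.9 lb product B

Let a = lb of monoammonium phosphate, b = lb of product B (per hectare).
P₂O₅: 0.52·a + 0·b = 152.17
K₂O: 0·a + 0.09·b = 155.42
Solving simultaneously: a = 292.635, b = 1726.89.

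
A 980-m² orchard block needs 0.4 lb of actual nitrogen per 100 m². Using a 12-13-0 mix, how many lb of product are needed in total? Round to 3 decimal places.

32.667 lb

Product per 100 m² = 0.4 / 12% = 3.33333 lb.
Total product = 3.33333 × 980 / 100 = 32.6667 lb.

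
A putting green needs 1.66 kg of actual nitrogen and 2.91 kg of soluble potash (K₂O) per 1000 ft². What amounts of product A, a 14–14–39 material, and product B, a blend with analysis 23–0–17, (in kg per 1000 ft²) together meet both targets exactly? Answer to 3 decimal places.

5.874 kg product A, 3.642 kg product B

Let a = kg of product A, b = kg of product B (per 1000 ft²).
N: 0.14·a + 0.23·b = 1.66
K₂O: 0.39·a + 0.17·b = 2.91
Solving simultaneously: a = 5.87405, b = 3.64188.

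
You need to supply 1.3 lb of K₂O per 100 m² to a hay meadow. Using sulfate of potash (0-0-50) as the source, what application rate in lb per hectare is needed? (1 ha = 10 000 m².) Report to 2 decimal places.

Product per 100 m² = 1.3 / 50% = 2.6 lb.
Convert to per hectare: 2.6 × 100 = 260 lb.

260.00 lb of product per hectare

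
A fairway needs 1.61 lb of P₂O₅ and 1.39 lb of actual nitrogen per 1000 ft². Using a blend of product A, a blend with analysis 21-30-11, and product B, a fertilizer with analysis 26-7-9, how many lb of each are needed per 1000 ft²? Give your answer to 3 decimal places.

Per-1000 ft² balance (a = product A, b = product B):
P₂O₅: 0.3·a + 0.07·b = 1.61
N: 0.21·a + 0.26·b = 1.39
Solving simultaneously: a = 5.07583, b = 1.24645.

5.076 lb product A, 1.246 lb product B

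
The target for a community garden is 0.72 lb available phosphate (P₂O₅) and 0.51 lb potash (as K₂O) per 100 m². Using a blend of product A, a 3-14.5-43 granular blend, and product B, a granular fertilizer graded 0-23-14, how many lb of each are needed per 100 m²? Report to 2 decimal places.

0.21 lb product A, 3.00 lb product B

Per-100 m² balance (a = product A, b = product B):
P₂O₅: 0.145·a + 0.23·b = 0.72
K₂O: 0.43·a + 0.14·b = 0.51
Eliminate b: (row1) − 0.23/0.14·(row2) → -0.561429·a = -0.117857, so a = 0.209924.
Then b = (0.51 − 0.43·0.209924) / 0.14 = 2.99809.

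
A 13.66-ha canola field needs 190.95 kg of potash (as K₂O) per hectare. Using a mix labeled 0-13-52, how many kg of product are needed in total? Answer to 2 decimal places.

Product per hectare = 190.95 / 52% = 367.212 kg.
Total product = 367.212 × 13.66 = 5016.1096 kg.

5016.11 kg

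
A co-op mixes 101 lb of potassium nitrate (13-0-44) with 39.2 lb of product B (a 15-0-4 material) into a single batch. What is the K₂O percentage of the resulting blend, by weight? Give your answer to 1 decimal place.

32.8% K₂O

Total mass = 101 + 39.2 = 140.2 lb.
K₂O mass = 44%×101 + 4%×39.2 = 46.008 lb.
% K₂O = 46.008 / 140.2 = 32.816%.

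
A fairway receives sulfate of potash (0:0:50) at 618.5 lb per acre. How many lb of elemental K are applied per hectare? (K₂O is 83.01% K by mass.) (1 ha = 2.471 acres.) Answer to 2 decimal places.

634.33 lb K per hectare

K₂O per acre = 618.5 × 50% = 309.25 lb.
Elemental K = 309.25 × 0.8301 = 256.708 lb per acre.
Convert to per hectare: 256.708 × 2.471 = 634.327 lb.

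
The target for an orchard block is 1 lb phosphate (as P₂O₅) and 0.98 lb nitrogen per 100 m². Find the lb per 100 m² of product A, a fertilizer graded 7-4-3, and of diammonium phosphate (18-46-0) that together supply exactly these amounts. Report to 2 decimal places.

Per-100 m² balance (a = product A, b = diammonium phosphate):
P₂O₅: 0.04·a + 0.46·b = 1
N: 0.07·a + 0.18·b = 0.98
Eliminate b: (row1) − 0.46/0.18·(row2) → -0.138889·a = -1.50444, so a = 10.832.
Then b = (0.98 − 0.07·10.832) / 0.18 = 1.232.

10.83 lb product A, 1.23 lb diammonium phosphate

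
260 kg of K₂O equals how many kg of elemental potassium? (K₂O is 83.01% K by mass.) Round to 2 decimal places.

215.83 kg K

K = 260 × 0.8301 = 215.826 kg.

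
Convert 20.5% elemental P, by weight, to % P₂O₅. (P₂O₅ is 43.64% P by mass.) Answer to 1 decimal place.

%P₂O₅ = 20.5 / 0.4364 = 46.9753%.

47.0% P₂O₅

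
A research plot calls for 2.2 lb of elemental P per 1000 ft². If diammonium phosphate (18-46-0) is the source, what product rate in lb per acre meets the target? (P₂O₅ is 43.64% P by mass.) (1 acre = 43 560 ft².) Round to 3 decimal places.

As P₂O₅: 2.2 / 0.4364 = 5.04125 lb per 1000 ft².
Product per 1000 ft² = 5.04125 / 46% = 10.9592 lb.
Convert to per acre: 10.9592 × 43.56 = 477.3841 lb.

477.384 lb of product per acre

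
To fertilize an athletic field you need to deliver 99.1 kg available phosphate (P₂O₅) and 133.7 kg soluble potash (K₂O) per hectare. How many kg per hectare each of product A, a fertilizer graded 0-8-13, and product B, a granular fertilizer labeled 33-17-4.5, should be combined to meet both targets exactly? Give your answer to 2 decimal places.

Let a = kg of product A, b = kg of product B (per hectare).
P₂O₅: 0.08·a + 0.17·b = 99.1
K₂O: 0.13·a + 0.045·b = 133.7
Eliminate b: (row1) − 0.17/0.045·(row2) → -0.411111·a = -405.989, so a = 987.541.
Then b = (133.7 − 0.13·987.541) / 0.045 = 118.216.

987.54 kg product A, 118.22 kg product B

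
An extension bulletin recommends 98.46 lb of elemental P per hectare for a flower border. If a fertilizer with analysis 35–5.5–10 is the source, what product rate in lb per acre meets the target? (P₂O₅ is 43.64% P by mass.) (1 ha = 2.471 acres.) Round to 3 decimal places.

As P₂O₅: 98.46 / 0.4364 = 225.619 lb per hectare.
Product per hectare = 225.619 / 5.5% = 4102.16 lb.
Convert to per acre: 4102.16 × 0.404694 = 1660.1207 lb.

1660.121 lb of product per acre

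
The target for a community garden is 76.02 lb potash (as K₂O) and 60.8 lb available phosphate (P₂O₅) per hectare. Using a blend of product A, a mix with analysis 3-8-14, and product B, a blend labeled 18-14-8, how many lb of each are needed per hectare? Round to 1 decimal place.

437.8 lb product A, 184.1 lb product B

Per-hectare balance (a = product A, b = product B):
K₂O: 0.14·a + 0.08·b = 76.02
P₂O₅: 0.08·a + 0.14·b = 60.8
Eliminate b: (row1) − 0.08/0.14·(row2) → 0.0942857·a = 41.2771, so a = 437.788.
Then b = (60.8 − 0.08·437.788) / 0.14 = 184.121.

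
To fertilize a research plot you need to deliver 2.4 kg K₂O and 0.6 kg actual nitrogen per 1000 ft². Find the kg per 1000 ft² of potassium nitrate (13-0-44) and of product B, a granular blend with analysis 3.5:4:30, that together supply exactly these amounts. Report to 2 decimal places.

Per-1000 ft² balance (a = potassium nitrate, b = product B):
K₂O: 0.44·a + 0.3·b = 2.4
N: 0.13·a + 0.035·b = 0.6
Eliminate b: (row1) − 0.3/0.035·(row2) → -0.674286·a = -2.74286, so a = 4.0678.
Then b = (0.6 − 0.13·4.0678) / 0.035 = 2.0339.

4.07 kg potassium nitrate, 2.03 kg product B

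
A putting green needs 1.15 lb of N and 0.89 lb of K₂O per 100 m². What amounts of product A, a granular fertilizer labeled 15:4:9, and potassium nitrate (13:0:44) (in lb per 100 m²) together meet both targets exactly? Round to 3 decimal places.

Let a = lb of product A, b = lb of potassium nitrate (per 100 m²).
N: 0.15·a + 0.13·b = 1.15
K₂O: 0.09·a + 0.44·b = 0.89
Eliminate a: (row1) − 0.15/0.09·(row2) → -0.603333·b = -0.333333, so b = 0.552486.
Back-substitute: a = (1.15 − 0.13·0.552486) / 0.15 = 7.18785.

7.188 lb product A, 0.552 lb potassium nitrate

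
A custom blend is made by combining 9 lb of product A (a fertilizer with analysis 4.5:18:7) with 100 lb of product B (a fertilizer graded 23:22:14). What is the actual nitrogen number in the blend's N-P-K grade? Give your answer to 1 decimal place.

Total mass = 9 + 100 = 109 lb.
N mass = 4.5%×9 + 23%×100 = 23.405 lb.
% N = 23.405 / 109 = 21.4725%.

21.5% N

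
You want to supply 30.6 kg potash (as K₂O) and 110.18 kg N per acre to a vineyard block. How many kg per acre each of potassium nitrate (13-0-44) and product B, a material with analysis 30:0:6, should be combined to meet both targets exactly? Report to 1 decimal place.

20.7 kg potassium nitrate, 358.3 kg product B

With a, b = kg per acre of potassium nitrate and product B:
K₂O: 0.44·a + 0.06·b = 30.6
N: 0.13·a + 0.3·b = 110.18
Eliminate a: (row1) − 0.44/0.13·(row2) → -0.955385·b = -342.317, so b = 358.303.
Back-substitute: a = (30.6 − 0.06·358.303) / 0.44 = 20.686.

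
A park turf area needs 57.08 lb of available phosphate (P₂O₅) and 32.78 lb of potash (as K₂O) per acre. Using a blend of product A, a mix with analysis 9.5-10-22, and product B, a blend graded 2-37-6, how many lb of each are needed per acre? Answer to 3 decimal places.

115.435 lb product A, 123.072 lb product B

With a, b = lb per acre of product A and product B:
P₂O₅: 0.1·a + 0.37·b = 57.08
K₂O: 0.22·a + 0.06·b = 32.78
Solving simultaneously: a = 115.43501, b = 123.0716.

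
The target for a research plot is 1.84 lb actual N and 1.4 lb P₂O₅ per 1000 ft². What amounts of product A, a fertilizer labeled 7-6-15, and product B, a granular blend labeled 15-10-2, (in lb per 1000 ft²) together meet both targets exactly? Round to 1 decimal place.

13.0 lb product A, 6.2 lb product B

Let a = lb of product A, b = lb of product B (per 1000 ft²).
N: 0.07·a + 0.15·b = 1.84
P₂O₅: 0.06·a + 0.1·b = 1.4
Eliminate b: (row1) − 0.15/0.1·(row2) → -0.02·a = -0.26, so a = 13.
Then b = (1.4 − 0.06·13) / 0.1 = 6.2.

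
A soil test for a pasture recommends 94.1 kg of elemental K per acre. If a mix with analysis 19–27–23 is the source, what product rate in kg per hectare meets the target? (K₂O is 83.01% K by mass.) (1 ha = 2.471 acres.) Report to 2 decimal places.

As K₂O: 94.1 / 0.8301 = 113.36 kg per acre.
Product per acre = 113.36 / 23% = 492.869 kg.
Convert to per hectare: 492.869 × 2.471 = 1217.879 kg.

1217.88 kg of product per hectare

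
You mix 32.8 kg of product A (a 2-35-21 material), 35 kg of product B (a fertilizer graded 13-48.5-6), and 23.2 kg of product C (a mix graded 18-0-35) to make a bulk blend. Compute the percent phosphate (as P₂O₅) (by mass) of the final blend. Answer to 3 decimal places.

Total mass = 32.8 + 35 + 23.2 = 91 kg.
P₂O₅ mass = 35%×32.8 + 48.5%×35 + 0%×23.2 = 28.455 kg.
% P₂O₅ = 28.455 / 91 = 31.2692%.

31.269% P₂O₅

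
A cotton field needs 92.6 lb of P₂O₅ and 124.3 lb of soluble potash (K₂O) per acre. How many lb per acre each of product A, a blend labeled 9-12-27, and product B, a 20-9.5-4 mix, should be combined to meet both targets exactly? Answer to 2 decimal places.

Let a = lb of product A, b = lb of product B (per acre).
P₂O₅: 0.12·a + 0.095·b = 92.6
K₂O: 0.27·a + 0.04·b = 124.3
Eliminate b: (row1) − 0.095/0.04·(row2) → -0.52125·a = -202.612, so a = 388.705.
Then b = (124.3 − 0.27·388.705) / 0.04 = 483.741.

388.71 lb product A, 483.74 lb product B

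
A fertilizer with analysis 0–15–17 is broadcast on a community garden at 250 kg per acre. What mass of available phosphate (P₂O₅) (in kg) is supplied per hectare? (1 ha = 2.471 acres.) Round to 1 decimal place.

P₂O₅ per acre = 250 × 15% = 37.5 kg.
Convert to per hectare: 37.5 × 2.471 = 92.6625 kg.

92.7 kg P₂O₅ per hectare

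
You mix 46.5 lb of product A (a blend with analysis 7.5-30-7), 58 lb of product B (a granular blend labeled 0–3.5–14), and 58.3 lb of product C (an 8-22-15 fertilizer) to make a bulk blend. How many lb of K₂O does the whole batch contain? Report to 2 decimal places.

K₂O mass = 7%×46.5 + 14%×58 + 15%×58.3 = 20.12 lb.

20.12 lb K₂O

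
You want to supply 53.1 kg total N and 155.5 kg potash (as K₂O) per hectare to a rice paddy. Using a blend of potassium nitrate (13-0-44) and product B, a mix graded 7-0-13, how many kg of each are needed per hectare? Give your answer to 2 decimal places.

Let a = kg of potassium nitrate, b = kg of product B (per hectare).
N: 0.13·a + 0.07·b = 53.1
K₂O: 0.44·a + 0.13·b = 155.5
Eliminate a: (row1) − 0.13/0.44·(row2) → 0.0315909·b = 7.15682, so b = 226.547.
Back-substitute: a = (53.1 − 0.07·226.547) / 0.13 = 286.4748.

286.47 kg potassium nitrate, 226.55 kg product B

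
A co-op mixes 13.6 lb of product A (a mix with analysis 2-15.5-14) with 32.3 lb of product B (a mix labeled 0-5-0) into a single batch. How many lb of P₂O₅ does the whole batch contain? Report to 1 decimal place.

3.7 lb P₂O₅

P₂O₅ mass = 15.5%×13.6 + 5%×32.3 = 3.723 lb.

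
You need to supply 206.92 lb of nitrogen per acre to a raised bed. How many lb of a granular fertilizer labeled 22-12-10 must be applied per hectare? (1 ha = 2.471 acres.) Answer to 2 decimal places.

2324.09 lb of product per hectare

Product per acre = 206.92 / 22% = 940.545 lb.
Convert to per hectare: 940.545 × 2.471 = 2324.088 lb.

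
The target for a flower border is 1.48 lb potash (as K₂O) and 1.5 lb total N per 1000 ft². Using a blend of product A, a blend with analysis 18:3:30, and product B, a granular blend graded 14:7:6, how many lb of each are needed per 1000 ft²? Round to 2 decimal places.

3.76 lb product A, 5.88 lb product B

With a, b = lb per 1000 ft² of product A and product B:
K₂O: 0.3·a + 0.06·b = 1.48
N: 0.18·a + 0.14·b = 1.5
Eliminate b: (row1) − 0.06/0.14·(row2) → 0.222857·a = 0.837143, so a = 3.75641.
Then b = (1.5 − 0.18·3.75641) / 0.14 = 5.88462.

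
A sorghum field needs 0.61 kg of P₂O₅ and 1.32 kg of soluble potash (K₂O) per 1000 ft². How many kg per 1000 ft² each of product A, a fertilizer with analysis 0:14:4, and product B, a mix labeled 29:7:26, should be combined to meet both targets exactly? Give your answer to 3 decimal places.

1.970 kg product A, 4.774 kg product B

With a, b = kg per 1000 ft² of product A and product B:
P₂O₅: 0.14·a + 0.07·b = 0.61
K₂O: 0.04·a + 0.26·b = 1.32
Eliminate a: (row1) − 0.14/0.04·(row2) → -0.84·b = -4.01, so b = 4.77381.
Back-substitute: a = (0.61 − 0.07·4.77381) / 0.14 = 1.97024.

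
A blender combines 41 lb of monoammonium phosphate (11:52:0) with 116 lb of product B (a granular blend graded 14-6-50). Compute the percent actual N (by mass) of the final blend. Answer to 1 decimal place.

Total mass = 41 + 116 = 157 lb.
N mass = 11%×41 + 14%×116 = 20.75 lb.
% N = 20.75 / 157 = 13.2166%.

13.2% N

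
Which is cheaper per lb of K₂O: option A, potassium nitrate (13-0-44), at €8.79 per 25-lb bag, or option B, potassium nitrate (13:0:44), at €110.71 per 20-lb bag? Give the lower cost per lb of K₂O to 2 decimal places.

€0.80 per lb K₂O (option A)

option A: K₂O per bag = 25 × 44% = 11 lb; cost = 8.79 / 11 = €0.7991/lb K₂O.
option B: K₂O per bag = 20 × 44% = 8.8 lb; cost = 110.71 / 8.8 = €12.5807/lb K₂O.
option A is cheaper.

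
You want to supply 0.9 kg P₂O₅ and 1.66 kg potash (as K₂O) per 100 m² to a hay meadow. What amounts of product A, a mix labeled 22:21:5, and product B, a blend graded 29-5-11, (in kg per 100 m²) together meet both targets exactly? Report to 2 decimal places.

0.78 kg product A, 14.74 kg product B

With a, b = kg per 100 m² of product A and product B:
P₂O₅: 0.21·a + 0.05·b = 0.9
K₂O: 0.05·a + 0.11·b = 1.66
Eliminate a: (row1) − 0.21/0.05·(row2) → -0.412·b = -6.072, so b = 14.7379.
Back-substitute: a = (0.9 − 0.05·14.7379) / 0.21 = 0.776699.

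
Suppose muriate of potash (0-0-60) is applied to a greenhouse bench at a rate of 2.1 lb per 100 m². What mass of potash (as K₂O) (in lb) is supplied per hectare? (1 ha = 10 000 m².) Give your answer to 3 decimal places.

K₂O per 100 m² = 2.1 × 60% = 1.26 lb.
Convert to per hectare: 1.26 × 100 = 126 lb.

126.000 lb K₂O per hectare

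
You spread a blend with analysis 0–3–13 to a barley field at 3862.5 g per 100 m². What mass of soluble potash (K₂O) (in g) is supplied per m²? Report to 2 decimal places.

5.02 g K₂O per sq m

K₂O per 100 m² = 3862.5 × 13% = 502.125 g.
Convert to per m²: 502.125 × 0.01 = 5.02125 g.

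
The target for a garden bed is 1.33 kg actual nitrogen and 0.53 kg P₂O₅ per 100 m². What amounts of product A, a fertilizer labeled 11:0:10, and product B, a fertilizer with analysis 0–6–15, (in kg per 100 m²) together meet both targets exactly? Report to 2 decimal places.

12.09 kg product A, 8.83 kg product B

Let a = kg of product A, b = kg of product B (per 100 m²).
N: 0.11·a + 0·b = 1.33
P₂O₅: 0·a + 0.06·b = 0.53
Solving simultaneously: a = 12.0909, b = 8.83333.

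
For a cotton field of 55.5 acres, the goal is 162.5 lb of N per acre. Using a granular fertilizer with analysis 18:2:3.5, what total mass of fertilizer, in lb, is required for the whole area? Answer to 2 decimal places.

50104.17 lb

Product per acre = 162.5 / 18% = 902.778 lb.
Total product = 902.778 × 55.5 = 50104.167 lb.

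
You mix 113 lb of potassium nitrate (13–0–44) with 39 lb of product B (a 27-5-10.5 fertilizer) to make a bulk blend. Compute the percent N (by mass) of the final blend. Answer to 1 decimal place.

16.6% N

Total mass = 113 + 39 = 152 lb.
N mass = 13%×113 + 27%×39 = 25.22 lb.
% N = 25.22 / 152 = 16.5921%.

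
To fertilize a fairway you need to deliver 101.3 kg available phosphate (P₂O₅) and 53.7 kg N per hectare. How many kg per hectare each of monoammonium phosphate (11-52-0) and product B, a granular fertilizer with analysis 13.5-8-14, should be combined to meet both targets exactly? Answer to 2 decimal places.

152.76 kg monoammonium phosphate, 273.31 kg product B

Let a = kg of monoammonium phosphate, b = kg of product B (per hectare).
P₂O₅: 0.52·a + 0.08·b = 101.3
N: 0.11·a + 0.135·b = 53.7
From row1: a = (101.3 − 0.08·b) / 0.52.
Into row2: 0.11·(101.3 − 0.08·b)/0.52 + 0.135·b = 53.7 → b = 273.306, a = 152.761.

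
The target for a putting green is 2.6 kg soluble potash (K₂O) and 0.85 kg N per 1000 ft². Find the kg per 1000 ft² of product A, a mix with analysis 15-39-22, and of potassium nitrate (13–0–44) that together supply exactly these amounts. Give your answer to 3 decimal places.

Per-1000 ft² balance (a = product A, b = potassium nitrate):
K₂O: 0.22·a + 0.44·b = 2.6
N: 0.15·a + 0.13·b = 0.85
From row1: a = (2.6 − 0.44·b) / 0.22.
Into row2: 0.15·(2.6 − 0.44·b)/0.22 + 0.13·b = 0.85 → b = 5.42781, a = 0.962567.

0.963 kg product A, 5.428 kg potassium nitrate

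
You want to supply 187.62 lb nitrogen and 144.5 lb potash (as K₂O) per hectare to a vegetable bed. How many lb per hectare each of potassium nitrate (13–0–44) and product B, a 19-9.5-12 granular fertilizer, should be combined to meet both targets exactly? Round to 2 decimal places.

72.66 lb potassium nitrate, 937.76 lb product B

Let a = lb of potassium nitrate, b = lb of product B (per hectare).
N: 0.13·a + 0.19·b = 187.62
K₂O: 0.44·a + 0.12·b = 144.5
Eliminate b: (row1) − 0.19/0.12·(row2) → -0.566667·a = -41.1717, so a = 72.6559.
Then b = (144.5 − 0.44·72.6559) / 0.12 = 937.762.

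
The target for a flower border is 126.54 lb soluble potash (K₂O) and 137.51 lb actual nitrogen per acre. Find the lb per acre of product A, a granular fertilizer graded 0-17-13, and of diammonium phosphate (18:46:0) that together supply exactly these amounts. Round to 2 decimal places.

With a, b = lb per acre of product A and diammonium phosphate:
K₂O: 0.13·a + 0·b = 126.54
N: 0·a + 0.18·b = 137.51
Solving simultaneously: a = 973.3846, b = 763.944.

973.38 lb product A, 763.94 lb diammonium phosphate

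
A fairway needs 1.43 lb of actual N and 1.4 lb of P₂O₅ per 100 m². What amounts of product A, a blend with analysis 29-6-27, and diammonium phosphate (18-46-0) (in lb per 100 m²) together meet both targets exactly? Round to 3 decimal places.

3.310 lb product A, 2.612 lb diammonium phosphate

Let a = lb of product A, b = lb of diammonium phosphate (per 100 m²).
N: 0.29·a + 0.18·b = 1.43
P₂O₅: 0.06·a + 0.46·b = 1.4
Eliminate a: (row1) − 0.29/0.06·(row2) → -2.04333·b = -5.33667, so b = 2.61175.
Back-substitute: a = (1.43 − 0.18·2.61175) / 0.29 = 3.30995.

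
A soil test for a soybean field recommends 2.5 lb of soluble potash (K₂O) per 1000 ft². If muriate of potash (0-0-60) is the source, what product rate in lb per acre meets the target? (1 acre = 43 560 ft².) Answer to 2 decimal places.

Product per 1000 ft² = 2.5 / 60% = 4.16667 lb.
Convert to per acre: 4.16667 × 43.56 = 181.5 lb.

181.50 lb of product per acre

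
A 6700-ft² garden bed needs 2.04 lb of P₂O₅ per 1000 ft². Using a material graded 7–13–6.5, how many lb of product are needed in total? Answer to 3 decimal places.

Product per 1000 ft² = 2.04 / 13% = 15.6923 lb.
Total product = 15.6923 × 6700 / 1000 = 105.13846 lb.

105.138 lb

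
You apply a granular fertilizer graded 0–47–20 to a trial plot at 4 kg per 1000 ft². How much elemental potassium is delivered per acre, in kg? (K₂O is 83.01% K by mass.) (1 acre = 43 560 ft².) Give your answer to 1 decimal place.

K₂O per 1000 ft² = 4 × 20% = 0.8 kg.
Elemental K = 0.8 × 0.8301 = 0.66408 kg per 1000 ft².
Convert to per acre: 0.66408 × 43.56 = 28.9273 kg.

28.9 kg K per acre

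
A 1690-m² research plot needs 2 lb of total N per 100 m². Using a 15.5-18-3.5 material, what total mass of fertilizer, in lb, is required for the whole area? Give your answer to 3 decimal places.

Product per 100 m² = 2 / 15.5% = 12.9032 lb.
Total product = 12.9032 × 1690 / 100 = 218.0645 lb.

218.065 lb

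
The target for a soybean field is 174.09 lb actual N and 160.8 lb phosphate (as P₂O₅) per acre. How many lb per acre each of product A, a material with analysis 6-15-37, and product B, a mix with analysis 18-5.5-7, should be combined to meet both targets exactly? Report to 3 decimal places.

817.259 lb product A, 694.747 lb product B

With a, b = lb per acre of product A and product B:
N: 0.06·a + 0.18·b = 174.09
P₂O₅: 0.15·a + 0.055·b = 160.8
From row1: a = (174.09 − 0.18·b) / 0.06.
Into row2: 0.15·(174.09 − 0.18·b)/0.06 + 0.055·b = 160.8 → b = 694.7468, a = 817.25949.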